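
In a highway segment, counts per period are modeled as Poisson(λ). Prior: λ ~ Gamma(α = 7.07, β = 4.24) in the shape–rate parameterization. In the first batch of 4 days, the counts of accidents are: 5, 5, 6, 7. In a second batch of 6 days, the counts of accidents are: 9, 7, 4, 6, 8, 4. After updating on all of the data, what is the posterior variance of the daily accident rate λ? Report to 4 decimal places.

With a Gamma(shape α, rate β) prior, the Poisson likelihood is conjugate: the posterior is Gamma(α + ΣXᵢ, β + n).
Batch 1: sum of counts S = 23 over n = 4 days.
After batch 1: Gamma(α+S, β+n) = Gamma(7.07+23, 4.24+4) = Gamma(30.07, 8.24).
Batch 2: sum of counts S = 38 over n = 6 days.
After batch 2: Gamma(α+S, β+n) = Gamma(30.07+38, 8.24+6) = Gamma(68.07, 14.24).
Var = α/β² = 68.07/14.24² = 0.3357.

0.3357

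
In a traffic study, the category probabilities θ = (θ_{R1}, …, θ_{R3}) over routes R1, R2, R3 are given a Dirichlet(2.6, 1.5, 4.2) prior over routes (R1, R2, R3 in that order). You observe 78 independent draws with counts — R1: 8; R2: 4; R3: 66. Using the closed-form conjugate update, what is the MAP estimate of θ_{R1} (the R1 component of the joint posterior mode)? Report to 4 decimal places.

0.1152

The Dirichlet prior is conjugate to the Multinomial likelihood: each posterior αⱼ = prior αⱼ + observed count nⱼ.
Posterior concentration: (10.6, 5.5, 70.2), total = 86.3.
Joint mode component: (α_{R1}−1)/(Σα−K) = 9.6/83.3 = 0.1152.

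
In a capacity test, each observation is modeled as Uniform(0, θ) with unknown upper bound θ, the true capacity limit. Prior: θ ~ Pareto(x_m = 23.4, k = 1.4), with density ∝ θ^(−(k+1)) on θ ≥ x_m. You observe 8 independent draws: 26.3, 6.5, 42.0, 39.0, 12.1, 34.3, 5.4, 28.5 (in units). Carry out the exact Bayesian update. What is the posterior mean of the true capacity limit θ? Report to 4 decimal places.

A Pareto(scale x_m, shape k) prior on the upper bound θ of Uniform(0, θ) is conjugate: posterior is Pareto(max(x_m, max xᵢ), k + n).
Sample maximum = 42.0; prior scale x_m = 23.4 → posterior scale = max = 42.0.
Posterior shape = 1.4 + 8 = 9.4.
E[θ|data] = k·x_m/(k−1) = 9.4·42.0/8.4 = 47.0000.

47.0000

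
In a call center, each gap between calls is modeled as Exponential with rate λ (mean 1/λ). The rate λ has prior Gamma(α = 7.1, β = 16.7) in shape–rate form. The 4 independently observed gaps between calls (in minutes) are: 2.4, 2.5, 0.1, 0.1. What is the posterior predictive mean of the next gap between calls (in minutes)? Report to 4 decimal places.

2.1584

With a Gamma(shape α, rate β) prior on the exponential rate λ, the posterior after n observations with total T = Σxᵢ is Gamma(α+n, β+T).
Sum of observations T = 5.1 minutes; n = 4.
Posterior: Gamma(7.1+4, 16.7+5.1) = Gamma(11.1, 21.8).
The predictive distribution for the next observation is Lomax; its mean is β/(α−1) = 21.8/10.1 = 2.1584.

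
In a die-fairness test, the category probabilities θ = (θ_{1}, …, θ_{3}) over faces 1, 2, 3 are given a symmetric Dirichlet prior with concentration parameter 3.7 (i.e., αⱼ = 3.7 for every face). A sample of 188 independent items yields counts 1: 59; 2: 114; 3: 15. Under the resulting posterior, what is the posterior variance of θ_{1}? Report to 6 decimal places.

0.001078

The Dirichlet prior is conjugate to the Multinomial likelihood: each posterior αⱼ = prior αⱼ + observed count nⱼ.
Posterior concentration: (62.7, 117.7, 18.7), total = 199.1.
Var[θ_j] = α_j(Σα−α_j)/((Σα)²(Σα+1)) = 62.7·136.4/(199.1²·200.1) = 0.001078.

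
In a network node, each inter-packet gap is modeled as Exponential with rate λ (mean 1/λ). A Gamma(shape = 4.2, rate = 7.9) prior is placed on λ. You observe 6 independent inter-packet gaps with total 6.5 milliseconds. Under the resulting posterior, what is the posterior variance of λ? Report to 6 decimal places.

With a Gamma(shape α, rate β) prior on the exponential rate λ, the posterior after n observations with total T = Σxᵢ is Gamma(α+n, β+T).
Posterior: Gamma(4.2+6, 7.9+6.5) = Gamma(10.2, 14.4).
Var = α/β² = 0.049190.

0.049190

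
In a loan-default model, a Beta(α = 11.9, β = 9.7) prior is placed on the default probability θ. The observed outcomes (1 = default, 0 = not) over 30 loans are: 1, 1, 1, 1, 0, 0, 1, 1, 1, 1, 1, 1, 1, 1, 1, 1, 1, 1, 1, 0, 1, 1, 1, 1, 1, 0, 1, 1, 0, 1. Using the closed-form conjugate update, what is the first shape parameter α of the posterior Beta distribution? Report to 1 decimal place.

The Beta prior is conjugate to a Binomial/Bernoulli likelihood; the update adds successes to α and failures to β.
Posterior: Beta(α+k, β+n−k) = Beta(11.9+25, 9.7+5) = Beta(36.9, 14.7).
Posterior α = 36.9.

36.9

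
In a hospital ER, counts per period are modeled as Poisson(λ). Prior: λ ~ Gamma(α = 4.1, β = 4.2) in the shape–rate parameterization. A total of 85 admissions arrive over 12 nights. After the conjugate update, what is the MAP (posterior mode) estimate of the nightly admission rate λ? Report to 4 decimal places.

5.4383

With a Gamma(shape α, rate β) prior, the Poisson likelihood is conjugate: the posterior is Gamma(α + ΣXᵢ, β + n).
Posterior: Gamma(α+S, β+n) = Gamma(4.1+85, 4.2+12) = Gamma(89.1, 16.2).
Mode of Gamma(α,β) for α≥1 is (α−1)/β = 88.1/16.2 = 5.4383.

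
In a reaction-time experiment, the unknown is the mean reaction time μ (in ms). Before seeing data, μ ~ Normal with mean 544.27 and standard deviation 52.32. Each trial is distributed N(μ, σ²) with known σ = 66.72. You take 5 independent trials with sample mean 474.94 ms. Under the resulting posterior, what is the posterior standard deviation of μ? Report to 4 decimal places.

25.9193

For Normal data with known variance σ², a Normal(μ₀, σ₀²) prior on μ is conjugate. Posterior precision = 1/σ₀² + n/σ²; posterior mean is the precision-weighted average of μ₀ and x̄.
σ₀² = 52.32² = 2737.3824, σ² = 66.72² = 4451.5584; σ² + n·σ₀² = 4451.5584 + 5·2737.3824 = 18138.4704.
Posterior precision = 1/σ₀² + n/σ² = 1/2737.3824 + 5/4451.5584 = (σ² + n·σ₀²)/(σ₀²σ²) = 18138.4704/(2737.3824·4451.5584); posterior variance σₙ² = σ₀²σ²/(σ² + n·σ₀²) = 2737.3824·4451.5584/18138.4704 = 671.810652.
Posterior SD = √σₙ² = √(2737.3824·4451.5584/18138.4704) = 25.9193.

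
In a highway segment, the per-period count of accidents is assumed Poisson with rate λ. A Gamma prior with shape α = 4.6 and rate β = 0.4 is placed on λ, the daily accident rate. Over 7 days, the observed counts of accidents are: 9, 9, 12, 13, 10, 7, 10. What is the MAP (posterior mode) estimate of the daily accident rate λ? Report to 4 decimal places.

9.9459

With a Gamma(shape α, rate β) prior, the Poisson likelihood is conjugate: the posterior is Gamma(α + ΣXᵢ, β + n).
Sum of counts S = 70 over n = 7 days.
Posterior: Gamma(α+S, β+n) = Gamma(4.6+70, 0.4+7) = Gamma(74.6, 7.4).
Mode of Gamma(α,β) for α≥1 is (α−1)/β = 73.6/7.4 = 9.9459.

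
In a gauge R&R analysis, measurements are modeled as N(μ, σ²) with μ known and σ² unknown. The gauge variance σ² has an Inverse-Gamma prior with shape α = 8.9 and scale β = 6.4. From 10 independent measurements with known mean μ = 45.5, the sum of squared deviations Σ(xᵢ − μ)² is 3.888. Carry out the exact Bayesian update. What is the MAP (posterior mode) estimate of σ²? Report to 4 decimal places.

With known mean μ and an Inverse-Gamma(α, β) prior on σ², the Normal likelihood is conjugate: posterior is Inv-Gamma(α + n/2, β + Σ(xᵢ−μ)²/2).
Posterior: Inv-Gamma(8.9 + 10/2, 6.4 + 3.888/2) = Inv-Gamma(13.90, 8.3440).
Mode = β/(α+1) = 8.3440/14.90 = 0.5600.

0.5600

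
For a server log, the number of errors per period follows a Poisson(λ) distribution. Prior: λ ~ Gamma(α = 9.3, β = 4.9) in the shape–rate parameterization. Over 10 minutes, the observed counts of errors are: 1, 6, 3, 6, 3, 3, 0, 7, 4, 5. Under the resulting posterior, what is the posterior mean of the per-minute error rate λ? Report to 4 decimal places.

3.1745

With a Gamma(shape α, rate β) prior, the Poisson likelihood is conjugate: the posterior is Gamma(α + ΣXᵢ, β + n).
Sum of counts S = 38 over n = 10 minutes.
Posterior: Gamma(α+S, β+n) = Gamma(9.3+38, 4.9+10) = Gamma(47.3, 14.9).
Posterior mean = α/β = 47.3/14.9 = 3.1745.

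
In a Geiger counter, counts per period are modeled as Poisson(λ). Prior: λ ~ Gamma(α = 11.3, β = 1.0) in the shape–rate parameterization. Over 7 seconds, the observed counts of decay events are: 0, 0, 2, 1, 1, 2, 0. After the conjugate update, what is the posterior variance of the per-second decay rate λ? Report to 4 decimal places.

With a Gamma(shape α, rate β) prior, the Poisson likelihood is conjugate: the posterior is Gamma(α + ΣXᵢ, β + n).
Sum of counts S = 6 over n = 7 seconds.
Posterior: Gamma(α+S, β+n) = Gamma(11.3+6, 1.0+7) = Gamma(17.3, 8.0).
Var = α/β² = 17.3/8.0² = 0.2703.

0.2703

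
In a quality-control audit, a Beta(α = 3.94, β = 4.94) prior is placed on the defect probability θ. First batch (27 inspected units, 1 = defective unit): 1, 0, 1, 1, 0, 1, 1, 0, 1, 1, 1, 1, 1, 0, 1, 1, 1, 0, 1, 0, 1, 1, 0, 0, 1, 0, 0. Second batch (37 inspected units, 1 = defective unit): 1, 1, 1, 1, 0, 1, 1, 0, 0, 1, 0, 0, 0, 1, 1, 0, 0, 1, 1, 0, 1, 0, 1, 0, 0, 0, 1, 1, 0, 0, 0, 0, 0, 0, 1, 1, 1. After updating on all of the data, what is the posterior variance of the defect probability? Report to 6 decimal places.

The Beta prior is conjugate to a Binomial/Bernoulli likelihood; the update adds successes to α and failures to β.
After batch 1: Beta(3.94+17, 4.94+10) = Beta(20.94, 14.94).
After batch 2: Beta(20.94+18, 14.94+19) = Beta(38.94, 33.94).
Var = αβ/((α+β)²(α+β+1)) = 38.94·33.94/(72.88²·73.88) = 0.003368.

0.003368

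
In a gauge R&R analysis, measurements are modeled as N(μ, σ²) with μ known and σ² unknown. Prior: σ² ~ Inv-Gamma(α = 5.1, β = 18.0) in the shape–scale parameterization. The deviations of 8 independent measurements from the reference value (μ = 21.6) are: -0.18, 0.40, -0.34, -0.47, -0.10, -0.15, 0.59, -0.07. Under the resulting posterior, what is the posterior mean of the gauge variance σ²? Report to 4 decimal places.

With known mean μ and an Inverse-Gamma(α, β) prior on σ², the Normal likelihood is conjugate: posterior is Inv-Gamma(α + n/2, β + Σ(xᵢ−μ)²/2).
Σ(xᵢ−μ)² = (-0.18)² + (0.40)² + (-0.34)² + (-0.47)² + (-0.10)² + (-0.15)² + (0.59)² + (-0.07)² = 0.9144.
Posterior: Inv-Gamma(5.1 + 8/2, 18.0 + 0.9144/2) = Inv-Gamma(9.10, 18.45720).
E[σ²|data] = β/(α−1) = 18.45720/8.10 = 2.2787.

2.2787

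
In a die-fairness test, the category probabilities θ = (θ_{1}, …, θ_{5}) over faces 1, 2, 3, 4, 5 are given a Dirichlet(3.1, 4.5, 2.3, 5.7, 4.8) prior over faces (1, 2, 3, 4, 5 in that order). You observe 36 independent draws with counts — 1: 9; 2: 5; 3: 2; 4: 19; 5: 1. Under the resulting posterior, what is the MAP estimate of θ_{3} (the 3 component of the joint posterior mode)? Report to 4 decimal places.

0.0642

The Dirichlet prior is conjugate to the Multinomial likelihood: each posterior αⱼ = prior αⱼ + observed count nⱼ.
Posterior concentration: (12.1, 9.5, 4.3, 24.7, 5.8), total = 56.4.
Joint mode component: (α_{3}−1)/(Σα−K) = 3.3/51.4 = 0.0642.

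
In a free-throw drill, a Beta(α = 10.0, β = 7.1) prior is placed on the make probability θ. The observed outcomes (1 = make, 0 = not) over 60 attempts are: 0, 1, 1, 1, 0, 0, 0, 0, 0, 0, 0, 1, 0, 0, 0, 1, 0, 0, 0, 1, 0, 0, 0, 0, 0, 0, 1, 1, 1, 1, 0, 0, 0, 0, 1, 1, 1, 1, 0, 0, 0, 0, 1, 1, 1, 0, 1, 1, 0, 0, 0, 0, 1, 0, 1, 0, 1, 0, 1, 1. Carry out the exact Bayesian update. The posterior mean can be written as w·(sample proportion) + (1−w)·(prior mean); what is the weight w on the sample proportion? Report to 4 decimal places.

0.7782

The Beta prior is conjugate to a Binomial/Bernoulli likelihood; the update adds successes to α and failures to β.
Posterior mean = (α₀+k)/(α₀+β₀+n) = [n/(α₀+β₀+n)]·(k/n) + [(α₀+β₀)/(α₀+β₀+n)]·α₀/(α₀+β₀), so only n and the prior enter the weight.
The weight on the data is w = n/(α₀+β₀+n) = 60/(10.0+7.1+60) = 60/77.1 = 0.7782.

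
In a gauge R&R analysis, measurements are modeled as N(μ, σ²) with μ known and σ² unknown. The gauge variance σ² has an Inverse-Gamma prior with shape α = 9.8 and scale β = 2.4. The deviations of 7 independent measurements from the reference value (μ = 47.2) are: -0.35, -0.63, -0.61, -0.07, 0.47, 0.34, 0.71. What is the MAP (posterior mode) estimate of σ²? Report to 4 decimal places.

With known mean μ and an Inverse-Gamma(α, β) prior on σ², the Normal likelihood is conjugate: posterior is Inv-Gamma(α + n/2, β + Σ(xᵢ−μ)²/2).
Σ(xᵢ−μ)² = (-0.35)² + (-0.63)² + (-0.61)² + (-0.07)² + (0.47)² + (0.34)² + (0.71)² = 1.7370.
Posterior: Inv-Gamma(9.8 + 7/2, 2.4 + 1.7370/2) = Inv-Gamma(13.30, 3.26850).
Mode = β/(α+1) = 3.26850/14.30 = 0.2286.

0.2286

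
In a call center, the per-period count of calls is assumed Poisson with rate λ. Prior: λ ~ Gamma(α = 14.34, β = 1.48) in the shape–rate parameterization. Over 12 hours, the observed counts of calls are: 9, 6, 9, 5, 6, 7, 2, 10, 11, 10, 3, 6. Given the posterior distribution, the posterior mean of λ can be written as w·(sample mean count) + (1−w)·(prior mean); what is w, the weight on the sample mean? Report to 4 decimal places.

0.8902

With a Gamma(shape α, rate β) prior, the Poisson likelihood is conjugate: the posterior is Gamma(α + ΣXᵢ, β + n).
Posterior mean = (α₀+S)/(β₀+n) = [n/(β₀+n)]·(S/n) + [β₀/(β₀+n)]·(α₀/β₀), so only n and β₀ enter the weight.
Weight on data w = n/(β₀+n) = 12/(1.48+12) = 12/13.48 = 0.8902.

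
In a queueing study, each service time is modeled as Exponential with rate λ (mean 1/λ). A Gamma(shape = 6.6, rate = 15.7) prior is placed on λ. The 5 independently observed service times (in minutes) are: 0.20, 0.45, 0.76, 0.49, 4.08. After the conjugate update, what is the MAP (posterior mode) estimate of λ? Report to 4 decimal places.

0.4889

With a Gamma(shape α, rate β) prior on the exponential rate λ, the posterior after n observations with total T = Σxᵢ is Gamma(α+n, β+T).
Sum of observations T = 5.98 minutes; n = 5.
Posterior: Gamma(6.6+5, 15.7+5.98) = Gamma(11.6, 21.68).
Mode = (α−1)/β = 0.4889.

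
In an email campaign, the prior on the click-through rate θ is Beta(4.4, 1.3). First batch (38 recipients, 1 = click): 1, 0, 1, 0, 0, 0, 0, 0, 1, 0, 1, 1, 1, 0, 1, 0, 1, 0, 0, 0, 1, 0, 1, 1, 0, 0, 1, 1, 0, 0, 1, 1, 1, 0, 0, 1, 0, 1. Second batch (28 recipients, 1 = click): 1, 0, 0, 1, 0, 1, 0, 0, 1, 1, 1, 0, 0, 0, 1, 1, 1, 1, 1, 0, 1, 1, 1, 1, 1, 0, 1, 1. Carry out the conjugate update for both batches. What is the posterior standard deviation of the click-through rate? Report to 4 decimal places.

0.0582

The Beta prior is conjugate to a Binomial/Bernoulli likelihood; the update adds successes to α and failures to β.
After batch 1: Beta(4.4+18, 1.3+20) = Beta(22.4, 21.3).
After batch 2: Beta(22.4+18, 21.3+10) = Beta(40.4, 31.3).
Var = αβ/((α+β)²(α+β+1)) = 40.4·31.3/(71.7²·72.7) = 0.00338340; SD = √0.00338340 = 0.0582.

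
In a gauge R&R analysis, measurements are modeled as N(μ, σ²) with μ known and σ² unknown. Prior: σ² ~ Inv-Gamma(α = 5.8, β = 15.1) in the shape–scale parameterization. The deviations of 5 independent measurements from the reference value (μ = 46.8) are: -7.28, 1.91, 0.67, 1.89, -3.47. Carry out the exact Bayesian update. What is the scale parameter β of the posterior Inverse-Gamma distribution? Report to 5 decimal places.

With known mean μ and an Inverse-Gamma(α, β) prior on σ², the Normal likelihood is conjugate: posterior is Inv-Gamma(α + n/2, β + Σ(xᵢ−μ)²/2).
Σ(xᵢ−μ)² = (-7.28)² + (1.91)² + (0.67)² + (1.89)² + (-3.47)² = 72.7084.
Posterior: Inv-Gamma(5.8 + 5/2, 15.1 + 72.7084/2) = Inv-Gamma(8.30, 51.45420).
Posterior β = 51.45420.

51.45420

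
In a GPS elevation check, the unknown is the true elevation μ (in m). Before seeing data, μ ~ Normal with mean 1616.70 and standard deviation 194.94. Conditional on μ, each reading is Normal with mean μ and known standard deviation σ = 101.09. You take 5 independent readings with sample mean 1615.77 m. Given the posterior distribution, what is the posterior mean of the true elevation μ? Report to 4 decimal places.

1615.8175

For Normal data with known variance σ², a Normal(μ₀, σ₀²) prior on μ is conjugate. Posterior precision = 1/σ₀² + n/σ²; posterior mean is the precision-weighted average of μ₀ and x̄.
n·x̄ = 5·1615.77 = 8078.85.
σ₀² = 194.94² = 38001.6036, σ² = 101.09² = 10219.1881; σ² + n·σ₀² = 10219.1881 + 5·38001.6036 = 200227.2061.
Posterior mean = (μ₀/σ₀² + n·x̄/σ²)/(1/σ₀² + n/σ²) = (σ²·μ₀ + σ₀²·n·x̄)/(σ² + n·σ₀²) = (10219.1881·1616.70 + 38001.6036·8078.85)/200227.2061 = 323530616.64513/200227.2061 = 1615.8175.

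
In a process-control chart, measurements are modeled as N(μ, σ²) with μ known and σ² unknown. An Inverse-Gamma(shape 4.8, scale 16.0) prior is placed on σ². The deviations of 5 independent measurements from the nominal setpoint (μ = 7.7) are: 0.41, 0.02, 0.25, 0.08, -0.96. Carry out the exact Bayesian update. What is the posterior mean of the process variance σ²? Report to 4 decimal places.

With known mean μ and an Inverse-Gamma(α, β) prior on σ², the Normal likelihood is conjugate: posterior is Inv-Gamma(α + n/2, β + Σ(xᵢ−μ)²/2).
Σ(xᵢ−μ)² = (0.41)² + (0.02)² + (0.25)² + (0.08)² + (-0.96)² = 1.1590.
Posterior: Inv-Gamma(4.8 + 5/2, 16.0 + 1.1590/2) = Inv-Gamma(7.30, 16.57950).
E[σ²|data] = β/(α−1) = 16.57950/6.30 = 2.6317.

2.6317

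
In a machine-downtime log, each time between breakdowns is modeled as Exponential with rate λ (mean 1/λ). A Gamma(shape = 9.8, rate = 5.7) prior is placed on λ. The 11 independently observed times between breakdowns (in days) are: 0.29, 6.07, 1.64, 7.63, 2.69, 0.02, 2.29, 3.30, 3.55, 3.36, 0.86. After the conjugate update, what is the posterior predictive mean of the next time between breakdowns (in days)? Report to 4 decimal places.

With a Gamma(shape α, rate β) prior on the exponential rate λ, the posterior after n observations with total T = Σxᵢ is Gamma(α+n, β+T).
Sum of observations T = 31.70 days; n = 11.
Posterior: Gamma(9.8+11, 5.7+31.70) = Gamma(20.8, 37.40).
The predictive distribution for the next observation is Lomax; its mean is β/(α−1) = 37.40/19.8 = 1.8889.

1.8889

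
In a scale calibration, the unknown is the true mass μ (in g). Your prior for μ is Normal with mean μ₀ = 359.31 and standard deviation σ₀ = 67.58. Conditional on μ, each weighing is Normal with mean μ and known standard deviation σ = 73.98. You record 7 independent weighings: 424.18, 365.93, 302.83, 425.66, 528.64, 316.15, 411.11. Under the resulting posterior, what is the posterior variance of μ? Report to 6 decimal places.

For Normal data with known variance σ², a Normal(μ₀, σ₀²) prior on μ is conjugate. Posterior precision = 1/σ₀² + n/σ²; posterior mean is the precision-weighted average of μ₀ and x̄.
σ₀² = 67.58² = 4567.0564, σ² = 73.98² = 5473.0404; σ² + n·σ₀² = 5473.0404 + 7·4567.0564 = 37442.4352.
Posterior precision = 1/σ₀² + n/σ² = 1/4567.0564 + 7/5473.0404 = (σ² + n·σ₀²)/(σ₀²σ²) = 37442.4352/(4567.0564·5473.0404); posterior variance σₙ² = σ₀²σ²/(σ² + n·σ₀²) = 4567.0564·5473.0404/37442.4352 = 667.576349.

667.576349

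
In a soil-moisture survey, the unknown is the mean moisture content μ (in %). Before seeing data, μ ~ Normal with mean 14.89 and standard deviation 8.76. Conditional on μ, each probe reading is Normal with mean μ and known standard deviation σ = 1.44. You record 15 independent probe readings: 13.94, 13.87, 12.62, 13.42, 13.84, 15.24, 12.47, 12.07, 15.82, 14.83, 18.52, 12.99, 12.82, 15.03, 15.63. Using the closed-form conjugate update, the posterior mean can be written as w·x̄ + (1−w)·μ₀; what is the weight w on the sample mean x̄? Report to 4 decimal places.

For Normal data with known variance σ², a Normal(μ₀, σ₀²) prior on μ is conjugate. Posterior precision = 1/σ₀² + n/σ²; posterior mean is the precision-weighted average of μ₀ and x̄.
σ₀² = 8.76² = 76.7376, σ² = 1.44² = 2.0736. Prior precision 1/σ₀² = 1/76.7376; data precision n/σ² = 15/2.0736.
w = (n/σ²)/(1/σ₀² + n/σ²) = n·σ₀²/(σ² + n·σ₀²) = 15·76.7376/(2.0736 + 15·76.7376) = 1151.064/1153.1376 = 0.9982.

0.9982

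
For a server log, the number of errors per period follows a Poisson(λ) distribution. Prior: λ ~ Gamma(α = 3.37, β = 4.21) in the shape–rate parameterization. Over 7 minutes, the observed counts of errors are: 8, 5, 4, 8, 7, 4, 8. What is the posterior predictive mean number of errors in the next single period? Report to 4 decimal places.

With a Gamma(shape α, rate β) prior, the Poisson likelihood is conjugate: the posterior is Gamma(α + ΣXᵢ, β + n).
Sum of counts S = 44 over n = 7 minutes.
Posterior: Gamma(α+S, β+n) = Gamma(3.37+44, 4.21+7) = Gamma(47.37, 11.21).
The predictive distribution for one future period is NegBinom with mean α/β = 4.2257.

4.2257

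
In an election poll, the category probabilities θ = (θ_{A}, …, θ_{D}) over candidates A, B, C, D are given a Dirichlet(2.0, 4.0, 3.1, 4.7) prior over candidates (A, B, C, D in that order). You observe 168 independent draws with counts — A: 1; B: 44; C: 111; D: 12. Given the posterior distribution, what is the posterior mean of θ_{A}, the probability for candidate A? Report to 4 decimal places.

0.0165

The Dirichlet prior is conjugate to the Multinomial likelihood: each posterior αⱼ = prior αⱼ + observed count nⱼ.
Posterior concentration: (3.0, 48.0, 114.1, 16.7), total = 181.8.
E[θ_{A}|data] = α_{A}/Σα = 3.0/181.8 = 0.0165.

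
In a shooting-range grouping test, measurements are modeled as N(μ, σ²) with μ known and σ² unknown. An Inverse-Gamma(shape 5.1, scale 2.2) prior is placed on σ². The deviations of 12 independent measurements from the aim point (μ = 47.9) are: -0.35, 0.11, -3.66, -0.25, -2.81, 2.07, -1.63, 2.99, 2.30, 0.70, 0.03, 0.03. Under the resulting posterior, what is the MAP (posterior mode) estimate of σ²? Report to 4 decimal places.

With known mean μ and an Inverse-Gamma(α, β) prior on σ², the Normal likelihood is conjugate: posterior is Inv-Gamma(α + n/2, β + Σ(xᵢ−μ)²/2).
Σ(xᵢ−μ)² = (-0.35)² + (0.11)² + (-3.66)² + (-0.25)² + (-2.81)² + (2.07)² + (-1.63)² + (2.99)² + (2.30)² + (0.70)² + (0.03)² + (0.03)² = 43.1525.
Posterior: Inv-Gamma(5.1 + 12/2, 2.2 + 43.1525/2) = Inv-Gamma(11.10, 23.77625).
Mode = β/(α+1) = 23.77625/12.10 = 1.9650.

1.9650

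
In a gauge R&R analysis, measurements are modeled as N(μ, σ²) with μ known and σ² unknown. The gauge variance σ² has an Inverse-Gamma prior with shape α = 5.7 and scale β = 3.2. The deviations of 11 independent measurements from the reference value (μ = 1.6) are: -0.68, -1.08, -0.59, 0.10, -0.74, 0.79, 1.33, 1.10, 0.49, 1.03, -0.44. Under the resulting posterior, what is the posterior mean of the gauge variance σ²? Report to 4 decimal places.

With known mean μ and an Inverse-Gamma(α, β) prior on σ², the Normal likelihood is conjugate: posterior is Inv-Gamma(α + n/2, β + Σ(xᵢ−μ)²/2).
Σ(xᵢ−μ)² = (-0.68)² + (-1.08)² + (-0.59)² + (0.10)² + (-0.74)² + (0.79)² + (1.33)² + (1.10)² + (0.49)² + (1.03)² + (-0.44)² = 7.6321.
Posterior: Inv-Gamma(5.7 + 11/2, 3.2 + 7.6321/2) = Inv-Gamma(11.20, 7.01605).
E[σ²|data] = β/(α−1) = 7.01605/10.20 = 0.6878.

0.6878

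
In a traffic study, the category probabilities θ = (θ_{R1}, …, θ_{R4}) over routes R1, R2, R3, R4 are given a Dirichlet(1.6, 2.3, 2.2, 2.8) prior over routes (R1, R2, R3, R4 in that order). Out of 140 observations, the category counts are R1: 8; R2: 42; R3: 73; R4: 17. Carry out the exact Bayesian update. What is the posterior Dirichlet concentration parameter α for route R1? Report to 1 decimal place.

9.6

The Dirichlet prior is conjugate to the Multinomial likelihood: each posterior αⱼ = prior αⱼ + observed count nⱼ.
Posterior concentration: (9.6, 44.3, 75.2, 19.8), total = 148.9.
α_{R1} = 1.6 + 8 = 9.6.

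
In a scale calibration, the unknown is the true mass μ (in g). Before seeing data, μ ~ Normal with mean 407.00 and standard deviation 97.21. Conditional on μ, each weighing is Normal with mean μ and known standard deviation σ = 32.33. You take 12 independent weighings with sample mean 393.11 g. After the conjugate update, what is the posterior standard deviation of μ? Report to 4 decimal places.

9.2901

For Normal data with known variance σ², a Normal(μ₀, σ₀²) prior on μ is conjugate. Posterior precision = 1/σ₀² + n/σ²; posterior mean is the precision-weighted average of μ₀ and x̄.
σ₀² = 97.21² = 9449.7841, σ² = 32.33² = 1045.2289; σ² + n·σ₀² = 1045.2289 + 12·9449.7841 = 114442.6381.
Posterior precision = 1/σ₀² + n/σ² = 1/9449.7841 + 12/1045.2289 = (σ² + n·σ₀²)/(σ₀²σ²) = 114442.6381/(9449.7841·1045.2289); posterior variance σₙ² = σ₀²σ²/(σ² + n·σ₀²) = 9449.7841·1045.2289/114442.6381 = 86.306884.
Posterior SD = √σₙ² = √(9449.7841·1045.2289/114442.6381) = 9.2901.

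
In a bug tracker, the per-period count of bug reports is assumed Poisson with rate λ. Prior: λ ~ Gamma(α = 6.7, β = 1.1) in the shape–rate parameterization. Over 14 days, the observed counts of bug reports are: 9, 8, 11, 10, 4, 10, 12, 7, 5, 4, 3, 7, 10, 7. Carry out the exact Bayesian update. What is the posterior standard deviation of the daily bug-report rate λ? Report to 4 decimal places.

With a Gamma(shape α, rate β) prior, the Poisson likelihood is conjugate: the posterior is Gamma(α + ΣXᵢ, β + n).
Sum of counts S = 107 over n = 14 days.
Posterior: Gamma(α+S, β+n) = Gamma(6.7+107, 1.1+14) = Gamma(113.7, 15.1).
SD = √α/β = √113.7/15.1 = 0.7062.

0.7062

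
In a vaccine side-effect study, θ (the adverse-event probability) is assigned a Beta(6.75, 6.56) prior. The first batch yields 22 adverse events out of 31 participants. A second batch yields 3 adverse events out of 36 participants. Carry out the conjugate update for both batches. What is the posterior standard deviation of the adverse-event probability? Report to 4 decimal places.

The Beta prior is conjugate to a Binomial/Bernoulli likelihood; the update adds successes to α and failures to β.
After batch 1: Beta(6.75+22, 6.56+9) = Beta(28.75, 15.56).
After batch 2: Beta(28.75+3, 15.56+33) = Beta(31.75, 48.56).
Var = αβ/((α+β)²(α+β+1)) = 31.75·48.56/(80.31²·81.31) = 0.00293994; SD = √0.00293994 = 0.0542.

0.0542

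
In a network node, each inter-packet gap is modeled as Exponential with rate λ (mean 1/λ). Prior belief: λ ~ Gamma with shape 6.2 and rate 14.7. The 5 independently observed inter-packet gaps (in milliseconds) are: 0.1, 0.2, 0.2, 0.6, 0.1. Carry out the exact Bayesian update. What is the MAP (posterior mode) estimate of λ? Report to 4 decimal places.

0.6415

With a Gamma(shape α, rate β) prior on the exponential rate λ, the posterior after n observations with total T = Σxᵢ is Gamma(α+n, β+T).
Sum of observations T = 1.2 milliseconds; n = 5.
Posterior: Gamma(6.2+5, 14.7+1.2) = Gamma(11.2, 15.9).
Mode = (α−1)/β = 0.6415.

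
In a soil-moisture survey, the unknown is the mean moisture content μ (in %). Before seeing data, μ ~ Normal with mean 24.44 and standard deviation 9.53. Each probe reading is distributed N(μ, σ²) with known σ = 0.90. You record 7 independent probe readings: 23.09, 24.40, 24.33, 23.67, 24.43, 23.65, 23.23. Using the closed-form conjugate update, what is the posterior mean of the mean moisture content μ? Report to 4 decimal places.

23.8293

For Normal data with known variance σ², a Normal(μ₀, σ₀²) prior on μ is conjugate. Posterior precision = 1/σ₀² + n/σ²; posterior mean is the precision-weighted average of μ₀ and x̄.
Σxᵢ = 23.09 + 24.40 + 24.33 + 23.67 + 24.43 + 23.65 + 23.23 = 166.8, so n·x̄ = 166.8.
σ₀² = 9.53² = 90.8209, σ² = 0.90² = 0.81; σ² + n·σ₀² = 0.81 + 7·90.8209 = 636.5563.
Posterior mean = (μ₀/σ₀² + n·x̄/σ²)/(1/σ₀² + n/σ²) = (σ²·μ₀ + σ₀²·n·x̄)/(σ² + n·σ₀²) = (0.81·24.44 + 90.8209·166.8)/636.5563 = 15168.72252/636.5563 = 23.8293.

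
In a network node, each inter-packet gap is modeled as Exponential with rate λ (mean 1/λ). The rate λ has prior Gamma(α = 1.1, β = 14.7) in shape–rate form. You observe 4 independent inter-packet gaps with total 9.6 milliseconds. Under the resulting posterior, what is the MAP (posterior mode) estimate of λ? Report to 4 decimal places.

0.1687

With a Gamma(shape α, rate β) prior on the exponential rate λ, the posterior after n observations with total T = Σxᵢ is Gamma(α+n, β+T).
Posterior: Gamma(1.1+4, 14.7+9.6) = Gamma(5.1, 24.3).
Mode = (α−1)/β = 0.1687.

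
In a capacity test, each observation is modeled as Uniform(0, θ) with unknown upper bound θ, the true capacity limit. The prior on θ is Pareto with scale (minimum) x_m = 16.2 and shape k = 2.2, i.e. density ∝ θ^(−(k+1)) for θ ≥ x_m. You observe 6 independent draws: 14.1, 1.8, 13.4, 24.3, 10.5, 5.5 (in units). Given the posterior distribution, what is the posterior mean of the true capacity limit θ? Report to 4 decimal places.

27.6750

A Pareto(scale x_m, shape k) prior on the upper bound θ of Uniform(0, θ) is conjugate: posterior is Pareto(max(x_m, max xᵢ), k + n).
Sample maximum = 24.3; prior scale x_m = 16.2 → posterior scale = max = 24.3.
Posterior shape = 2.2 + 6 = 8.2.
E[θ|data] = k·x_m/(k−1) = 8.2·24.3/7.2 = 27.6750.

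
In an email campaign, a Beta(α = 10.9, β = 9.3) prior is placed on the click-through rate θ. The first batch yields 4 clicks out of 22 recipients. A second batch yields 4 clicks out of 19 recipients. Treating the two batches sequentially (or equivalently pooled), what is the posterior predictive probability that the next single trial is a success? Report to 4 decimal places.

The Beta prior is conjugate to a Binomial/Bernoulli likelihood; the update adds successes to α and failures to β.
After batch 1: Beta(10.9+4, 9.3+18) = Beta(14.9, 27.3).
After batch 2: Beta(14.9+4, 27.3+15) = Beta(18.9, 42.3).
For a single future Bernoulli trial, P(success | data) = α/(α+β) = 0.3088.

0.3088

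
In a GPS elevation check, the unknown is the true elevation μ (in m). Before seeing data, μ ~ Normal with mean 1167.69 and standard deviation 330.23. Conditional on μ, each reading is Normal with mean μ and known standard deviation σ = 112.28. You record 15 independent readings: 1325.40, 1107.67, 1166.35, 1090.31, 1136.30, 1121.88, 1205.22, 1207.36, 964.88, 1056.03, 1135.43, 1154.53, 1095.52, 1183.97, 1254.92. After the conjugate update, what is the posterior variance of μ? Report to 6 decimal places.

For Normal data with known variance σ², a Normal(μ₀, σ₀²) prior on μ is conjugate. Posterior precision = 1/σ₀² + n/σ²; posterior mean is the precision-weighted average of μ₀ and x̄.
σ₀² = 330.23² = 109051.8529, σ² = 112.28² = 12606.7984; σ² + n·σ₀² = 12606.7984 + 15·109051.8529 = 1648384.5919.
Posterior precision = 1/σ₀² + n/σ² = 1/109051.8529 + 15/12606.7984 = (σ² + n·σ₀²)/(σ₀²σ²) = 1648384.5919/(109051.8529·12606.7984); posterior variance σₙ² = σ₀²σ²/(σ² + n·σ₀²) = 109051.8529·12606.7984/1648384.5919 = 834.025464.

834.025464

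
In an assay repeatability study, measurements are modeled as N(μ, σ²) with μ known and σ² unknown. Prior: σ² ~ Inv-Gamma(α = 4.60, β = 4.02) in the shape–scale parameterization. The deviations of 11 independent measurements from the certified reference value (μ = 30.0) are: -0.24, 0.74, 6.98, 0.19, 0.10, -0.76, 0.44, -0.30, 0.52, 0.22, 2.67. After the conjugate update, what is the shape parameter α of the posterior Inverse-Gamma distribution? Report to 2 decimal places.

10.10

With known mean μ and an Inverse-Gamma(α, β) prior on σ², the Normal likelihood is conjugate: posterior is Inv-Gamma(α + n/2, β + Σ(xᵢ−μ)²/2).
Σ(xᵢ−μ)² = (-0.24)² + (0.74)² + (6.98)² + (0.19)² + (0.10)² + (-0.76)² + (0.44)² + (-0.30)² + (0.52)² + (0.22)² + (2.67)² = 57.6806.
Posterior: Inv-Gamma(4.60 + 11/2, 4.02 + 57.6806/2) = Inv-Gamma(10.10, 32.86030).
Posterior α = 10.10.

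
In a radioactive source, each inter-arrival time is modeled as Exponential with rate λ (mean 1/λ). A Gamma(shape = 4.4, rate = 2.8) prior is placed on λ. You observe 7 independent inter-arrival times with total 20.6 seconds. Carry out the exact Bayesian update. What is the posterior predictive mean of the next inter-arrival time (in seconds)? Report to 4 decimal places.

2.2500

With a Gamma(shape α, rate β) prior on the exponential rate λ, the posterior after n observations with total T = Σxᵢ is Gamma(α+n, β+T).
Posterior: Gamma(4.4+7, 2.8+20.6) = Gamma(11.4, 23.4).
The predictive distribution for the next observation is Lomax; its mean is β/(α−1) = 23.4/10.4 = 2.2500.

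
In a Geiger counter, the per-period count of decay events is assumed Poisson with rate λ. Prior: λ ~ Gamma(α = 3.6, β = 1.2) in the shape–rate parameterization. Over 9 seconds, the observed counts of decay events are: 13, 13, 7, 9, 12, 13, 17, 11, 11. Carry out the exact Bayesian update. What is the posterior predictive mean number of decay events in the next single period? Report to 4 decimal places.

10.7451

With a Gamma(shape α, rate β) prior, the Poisson likelihood is conjugate: the posterior is Gamma(α + ΣXᵢ, β + n).
Sum of counts S = 106 over n = 9 seconds.
Posterior: Gamma(α+S, β+n) = Gamma(3.6+106, 1.2+9) = Gamma(109.6, 10.2).
The predictive distribution for one future period is NegBinom with mean α/β = 10.7451.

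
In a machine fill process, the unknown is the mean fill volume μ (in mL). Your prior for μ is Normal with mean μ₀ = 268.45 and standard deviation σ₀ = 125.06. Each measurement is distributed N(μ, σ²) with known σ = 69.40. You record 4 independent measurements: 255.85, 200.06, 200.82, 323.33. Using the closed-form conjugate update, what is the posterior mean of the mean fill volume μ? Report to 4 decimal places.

246.6902

For Normal data with known variance σ², a Normal(μ₀, σ₀²) prior on μ is conjugate. Posterior precision = 1/σ₀² + n/σ²; posterior mean is the precision-weighted average of μ₀ and x̄.
Σxᵢ = 255.85 + 200.06 + 200.82 + 323.33 = 980.06, so n·x̄ = 980.06.
σ₀² = 125.06² = 15640.0036, σ² = 69.40² = 4816.36; σ² + n·σ₀² = 4816.36 + 4·15640.0036 = 67376.3744.
Posterior mean = (μ₀/σ₀² + n·x̄/σ²)/(1/σ₀² + n/σ²) = (σ²·μ₀ + σ₀²·n·x̄)/(σ² + n·σ₀²) = (4816.36·268.45 + 15640.0036·980.06)/67376.3744 = 16621093.770216/67376.3744 = 246.6902.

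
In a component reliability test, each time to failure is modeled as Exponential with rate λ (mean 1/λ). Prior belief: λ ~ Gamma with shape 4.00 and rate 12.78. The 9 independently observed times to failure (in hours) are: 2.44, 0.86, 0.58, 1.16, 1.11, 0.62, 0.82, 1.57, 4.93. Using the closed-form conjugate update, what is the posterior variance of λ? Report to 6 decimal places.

With a Gamma(shape α, rate β) prior on the exponential rate λ, the posterior after n observations with total T = Σxᵢ is Gamma(α+n, β+T).
Sum of observations T = 14.09 hours; n = 9.
Posterior: Gamma(4.00+9, 12.78+14.09) = Gamma(13.00, 26.87).
Var = α/β² = 0.018006.

0.018006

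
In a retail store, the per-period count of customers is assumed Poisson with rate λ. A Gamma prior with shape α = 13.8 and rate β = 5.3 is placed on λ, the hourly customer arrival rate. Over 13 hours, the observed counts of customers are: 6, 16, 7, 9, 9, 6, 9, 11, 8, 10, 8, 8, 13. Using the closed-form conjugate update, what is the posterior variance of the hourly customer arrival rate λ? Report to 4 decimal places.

With a Gamma(shape α, rate β) prior, the Poisson likelihood is conjugate: the posterior is Gamma(α + ΣXᵢ, β + n).
Sum of counts S = 120 over n = 13 hours.
Posterior: Gamma(α+S, β+n) = Gamma(13.8+120, 5.3+13) = Gamma(133.8, 18.3).
Var = α/β² = 133.8/18.3² = 0.3995.

0.3995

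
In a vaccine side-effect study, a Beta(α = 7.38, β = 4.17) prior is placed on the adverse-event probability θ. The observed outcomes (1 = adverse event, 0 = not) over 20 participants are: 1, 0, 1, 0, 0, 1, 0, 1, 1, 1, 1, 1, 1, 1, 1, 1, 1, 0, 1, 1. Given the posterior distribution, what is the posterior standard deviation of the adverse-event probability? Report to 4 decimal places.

The Beta prior is conjugate to a Binomial/Bernoulli likelihood; the update adds successes to α and failures to β.
Posterior: Beta(α+k, β+n−k) = Beta(7.38+15, 4.17+5) = Beta(22.38, 9.17).
Var = αβ/((α+β)²(α+β+1)) = 22.38·9.17/(31.55²·32.55) = 0.00633402; SD = √0.00633402 = 0.0796.

0.0796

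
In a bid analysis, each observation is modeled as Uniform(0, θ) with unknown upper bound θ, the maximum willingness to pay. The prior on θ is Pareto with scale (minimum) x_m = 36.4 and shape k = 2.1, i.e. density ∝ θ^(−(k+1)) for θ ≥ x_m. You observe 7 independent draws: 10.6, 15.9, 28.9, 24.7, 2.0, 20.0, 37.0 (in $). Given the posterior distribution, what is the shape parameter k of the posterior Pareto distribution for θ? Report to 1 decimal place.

9.1

A Pareto(scale x_m, shape k) prior on the upper bound θ of Uniform(0, θ) is conjugate: posterior is Pareto(max(x_m, max xᵢ), k + n).
Sample maximum = 37.0; prior scale x_m = 36.4 → posterior scale = max = 37.0.
Posterior shape = 2.1 + 7 = 9.1.
Posterior shape k = 9.1.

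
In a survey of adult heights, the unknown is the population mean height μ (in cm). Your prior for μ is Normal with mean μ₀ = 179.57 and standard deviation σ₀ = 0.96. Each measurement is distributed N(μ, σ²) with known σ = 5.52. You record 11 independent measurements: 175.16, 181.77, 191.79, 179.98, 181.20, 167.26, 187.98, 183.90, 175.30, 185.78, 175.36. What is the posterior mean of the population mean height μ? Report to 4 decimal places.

For Normal data with known variance σ², a Normal(μ₀, σ₀²) prior on μ is conjugate. Posterior precision = 1/σ₀² + n/σ²; posterior mean is the precision-weighted average of μ₀ and x̄.
Σxᵢ = 175.16 + 181.77 + 191.79 + 179.98 + 181.20 + 167.26 + 187.98 + 183.90 + 175.30 + 185.78 + 175.36 = 1985.48, so n·x̄ = 1985.48.
σ₀² = 0.96² = 0.9216, σ² = 5.52² = 30.4704; σ² + n·σ₀² = 30.4704 + 11·0.9216 = 40.608.
Posterior mean = (μ₀/σ₀² + n·x̄/σ²)/(1/σ₀² + n/σ²) = (σ²·μ₀ + σ₀²·n·x̄)/(σ² + n·σ₀²) = (30.4704·179.57 + 0.9216·1985.48)/40.608 = 7301.388096/40.608 = 179.8017.

179.8017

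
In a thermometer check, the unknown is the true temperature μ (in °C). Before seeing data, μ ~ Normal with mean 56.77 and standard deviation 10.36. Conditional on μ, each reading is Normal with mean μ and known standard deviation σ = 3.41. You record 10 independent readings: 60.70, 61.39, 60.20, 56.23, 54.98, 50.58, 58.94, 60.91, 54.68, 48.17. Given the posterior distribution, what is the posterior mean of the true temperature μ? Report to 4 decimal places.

56.6790

For Normal data with known variance σ², a Normal(μ₀, σ₀²) prior on μ is conjugate. Posterior precision = 1/σ₀² + n/σ²; posterior mean is the precision-weighted average of μ₀ and x̄.
Σxᵢ = 60.70 + 61.39 + 60.20 + 56.23 + 54.98 + 50.58 + 58.94 + 60.91 + 54.68 + 48.17 = 566.78, so n·x̄ = 566.78.
σ₀² = 10.36² = 107.3296, σ² = 3.41² = 11.6281; σ² + n·σ₀² = 11.6281 + 10·107.3296 = 1084.9241.
Posterior mean = (μ₀/σ₀² + n·x̄/σ²)/(1/σ₀² + n/σ²) = (σ²·μ₀ + σ₀²·n·x̄)/(σ² + n·σ₀²) = (11.6281·56.77 + 107.3296·566.78)/1084.9241 = 61492.397925/1084.9241 = 56.6790.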